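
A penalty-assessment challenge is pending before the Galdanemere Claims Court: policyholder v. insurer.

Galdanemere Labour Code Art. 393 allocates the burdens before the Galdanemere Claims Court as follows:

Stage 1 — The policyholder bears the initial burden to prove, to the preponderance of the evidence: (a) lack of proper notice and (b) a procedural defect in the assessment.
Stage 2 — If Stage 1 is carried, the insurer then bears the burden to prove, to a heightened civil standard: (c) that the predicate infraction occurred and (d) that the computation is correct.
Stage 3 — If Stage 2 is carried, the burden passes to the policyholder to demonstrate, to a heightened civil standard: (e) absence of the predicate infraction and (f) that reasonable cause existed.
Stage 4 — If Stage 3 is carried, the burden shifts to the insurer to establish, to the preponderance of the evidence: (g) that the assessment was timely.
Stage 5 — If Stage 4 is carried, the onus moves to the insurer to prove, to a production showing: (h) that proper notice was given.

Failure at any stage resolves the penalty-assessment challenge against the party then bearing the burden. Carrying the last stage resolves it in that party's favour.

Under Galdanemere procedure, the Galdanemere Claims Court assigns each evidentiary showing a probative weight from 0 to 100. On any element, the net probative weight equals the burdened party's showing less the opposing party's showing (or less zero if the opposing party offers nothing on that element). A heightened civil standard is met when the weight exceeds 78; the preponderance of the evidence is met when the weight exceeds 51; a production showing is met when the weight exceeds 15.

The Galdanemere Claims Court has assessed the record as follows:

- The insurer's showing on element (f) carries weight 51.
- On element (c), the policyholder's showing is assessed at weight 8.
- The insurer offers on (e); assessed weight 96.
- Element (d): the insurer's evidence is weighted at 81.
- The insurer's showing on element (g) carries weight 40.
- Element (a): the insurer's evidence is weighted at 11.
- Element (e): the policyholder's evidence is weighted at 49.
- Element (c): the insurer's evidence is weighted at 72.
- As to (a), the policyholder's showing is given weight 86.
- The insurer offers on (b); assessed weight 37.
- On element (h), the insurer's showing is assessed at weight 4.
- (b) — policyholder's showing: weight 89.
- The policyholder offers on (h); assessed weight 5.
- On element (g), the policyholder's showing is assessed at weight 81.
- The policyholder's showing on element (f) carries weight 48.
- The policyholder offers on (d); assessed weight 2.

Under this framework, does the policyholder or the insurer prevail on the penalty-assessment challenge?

policyholder

Stage 1 — burden on policyholder; standard: the preponderance of the evidence (weight exceeds 51).
    (a): 86 − 11 = 75 > 51 [met]
    (b): 89 − 37 = 52 > 51 [met]
  Stage 1 is satisfied; the onus moves to the insurer.
Stage 2 — burden on insurer; standard: a heightened civil standard (weight exceeds 78).
    (c): 72 − 8 = 64 ≤ 78 [not met]
    (d): 81 − 2 = 79 > 78 [met]
  The insurer does not carry Stage 2.
So the policyholder prevails.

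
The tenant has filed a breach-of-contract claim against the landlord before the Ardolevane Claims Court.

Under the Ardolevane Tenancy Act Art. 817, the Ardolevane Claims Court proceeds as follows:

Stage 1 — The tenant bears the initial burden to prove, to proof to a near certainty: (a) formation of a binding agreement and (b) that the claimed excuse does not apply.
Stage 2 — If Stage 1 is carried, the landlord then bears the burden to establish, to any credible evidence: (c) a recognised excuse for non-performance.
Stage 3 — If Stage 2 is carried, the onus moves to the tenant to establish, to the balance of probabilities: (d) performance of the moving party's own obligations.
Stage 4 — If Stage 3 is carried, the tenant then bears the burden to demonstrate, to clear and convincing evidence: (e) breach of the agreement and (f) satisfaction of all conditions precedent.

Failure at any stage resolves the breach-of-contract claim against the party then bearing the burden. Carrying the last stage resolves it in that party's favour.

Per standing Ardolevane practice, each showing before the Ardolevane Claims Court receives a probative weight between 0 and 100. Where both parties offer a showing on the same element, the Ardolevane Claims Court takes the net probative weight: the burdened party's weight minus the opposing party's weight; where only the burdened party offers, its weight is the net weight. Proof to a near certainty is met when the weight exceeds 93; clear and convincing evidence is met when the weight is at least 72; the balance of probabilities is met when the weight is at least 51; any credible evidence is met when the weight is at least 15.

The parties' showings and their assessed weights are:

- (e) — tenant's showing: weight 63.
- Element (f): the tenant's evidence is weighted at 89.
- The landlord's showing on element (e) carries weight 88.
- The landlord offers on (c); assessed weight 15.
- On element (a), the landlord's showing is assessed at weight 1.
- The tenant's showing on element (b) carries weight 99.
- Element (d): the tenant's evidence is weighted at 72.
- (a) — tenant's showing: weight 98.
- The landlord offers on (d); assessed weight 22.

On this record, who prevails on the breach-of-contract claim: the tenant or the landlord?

landlord

At Stage 1 the tenant must meet proof to a near certainty (weight exceeds 93): on (a) the weight is 98 less the opposing 1 gives net 97, > 93, so (a) meets the standard; on (b) the weight is 99, which does exceed 93, so (b) meets the standard.
  Stage 1 carried; the burden shifts to the landlord.
At Stage 2 the landlord must meet any credible evidence (weight is at least 15): on (c) the weight is 15, which does reach 15, so (c) meets the standard.
  Stage 2 is satisfied; the onus moves to the tenant.
At Stage 3 the tenant must meet the balance of probabilities (weight is at least 51): on (d) the weight is 72 less the opposing 22 gives net 50, < 51, so (d) does not meet the standard.
  Stage 3 not carried; the tenant fails its burden.
The landlord prevails.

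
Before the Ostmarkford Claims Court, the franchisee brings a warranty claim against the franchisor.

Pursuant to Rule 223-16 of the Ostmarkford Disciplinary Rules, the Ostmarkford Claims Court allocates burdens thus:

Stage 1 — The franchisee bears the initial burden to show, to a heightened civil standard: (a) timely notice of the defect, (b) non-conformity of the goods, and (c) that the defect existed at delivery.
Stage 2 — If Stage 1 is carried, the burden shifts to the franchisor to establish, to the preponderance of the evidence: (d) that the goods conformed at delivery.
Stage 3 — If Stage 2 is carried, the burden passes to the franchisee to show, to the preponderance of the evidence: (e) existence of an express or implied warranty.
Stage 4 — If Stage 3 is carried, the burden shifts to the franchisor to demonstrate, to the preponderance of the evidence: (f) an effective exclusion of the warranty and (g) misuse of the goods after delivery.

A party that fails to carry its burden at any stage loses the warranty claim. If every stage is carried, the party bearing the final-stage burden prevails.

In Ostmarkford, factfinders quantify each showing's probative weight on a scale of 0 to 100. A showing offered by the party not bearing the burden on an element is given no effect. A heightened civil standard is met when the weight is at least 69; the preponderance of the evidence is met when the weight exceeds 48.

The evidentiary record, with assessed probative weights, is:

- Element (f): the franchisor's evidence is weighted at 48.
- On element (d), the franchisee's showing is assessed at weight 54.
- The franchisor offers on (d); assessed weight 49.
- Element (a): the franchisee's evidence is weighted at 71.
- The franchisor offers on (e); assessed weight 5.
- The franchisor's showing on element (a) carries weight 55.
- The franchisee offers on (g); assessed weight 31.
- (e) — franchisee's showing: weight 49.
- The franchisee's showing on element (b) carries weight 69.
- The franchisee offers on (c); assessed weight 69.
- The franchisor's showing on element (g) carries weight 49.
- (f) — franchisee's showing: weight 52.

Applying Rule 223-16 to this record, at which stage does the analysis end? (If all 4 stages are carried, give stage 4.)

stage 4

Stage 1 — burden on franchisee; standard: a heightened civil standard (weight is at least 69).
    (a): 71 (franchisor's 55 disregarded) ≥ 69 [met]
    (b): 69 ≥ 69 [met]
    (c): 69 ≥ 69 [met]
  Stage 1 is satisfied; the onus moves to the franchisor.
Stage 2 — burden on franchisor; standard: the preponderance of the evidence (weight exceeds 48).
    (d): 49 (franchisee's 54 disregarded) > 48 [met]
  Stage 2 carried; the burden shifts to the franchisee.
Stage 3 — burden on franchisee; standard: the preponderance of the evidence (weight exceeds 48).
    (e): 49 (franchisor's 5 disregarded) > 48 [met]
  The franchisee carries Stage 3; the franchisor now bears the burden.
Stage 4 — burden on franchisor; standard: the preponderance of the evidence (weight exceeds 48).
    (f): 48 (franchisee's 52 disregarded) ≤ 48 [not met]
    (g): 49 (franchisee's 31 disregarded) > 48 [met]
  Not every element is met, so the franchisor fails to carry Stage 4.
The analysis ends at Stage 4; the franchisee prevails.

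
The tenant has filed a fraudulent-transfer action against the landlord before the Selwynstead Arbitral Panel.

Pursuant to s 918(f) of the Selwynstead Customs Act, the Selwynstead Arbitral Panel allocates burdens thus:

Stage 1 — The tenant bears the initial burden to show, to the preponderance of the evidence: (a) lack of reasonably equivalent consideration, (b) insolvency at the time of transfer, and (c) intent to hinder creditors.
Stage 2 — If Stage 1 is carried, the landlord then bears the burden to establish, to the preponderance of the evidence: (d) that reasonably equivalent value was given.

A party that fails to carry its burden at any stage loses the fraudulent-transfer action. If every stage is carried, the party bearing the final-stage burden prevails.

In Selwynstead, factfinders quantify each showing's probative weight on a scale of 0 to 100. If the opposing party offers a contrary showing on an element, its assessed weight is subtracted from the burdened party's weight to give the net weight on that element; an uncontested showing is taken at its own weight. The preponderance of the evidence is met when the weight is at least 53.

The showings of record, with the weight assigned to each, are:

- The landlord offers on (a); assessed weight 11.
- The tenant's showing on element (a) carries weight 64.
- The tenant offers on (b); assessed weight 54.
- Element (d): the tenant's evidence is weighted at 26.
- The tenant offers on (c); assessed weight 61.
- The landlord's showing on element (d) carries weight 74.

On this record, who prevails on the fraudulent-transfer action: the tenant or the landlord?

Stage 1 (tenant, the preponderance of the evidence, weight is at least 53): (a) net 64−11=53 ≥ 53 — meets; (b) 54 ≥ 53 — meets; (c) 61 ≥ 53 — meets.
  The tenant carries Stage 1; the landlord now bears the burden.
Stage 2 (landlord, the preponderance of the evidence, weight is at least 53): (d) net 74−26=48 < 53 — fails.
  Stage 2 not carried; the landlord fails its burden.
So the tenant prevails.

tenant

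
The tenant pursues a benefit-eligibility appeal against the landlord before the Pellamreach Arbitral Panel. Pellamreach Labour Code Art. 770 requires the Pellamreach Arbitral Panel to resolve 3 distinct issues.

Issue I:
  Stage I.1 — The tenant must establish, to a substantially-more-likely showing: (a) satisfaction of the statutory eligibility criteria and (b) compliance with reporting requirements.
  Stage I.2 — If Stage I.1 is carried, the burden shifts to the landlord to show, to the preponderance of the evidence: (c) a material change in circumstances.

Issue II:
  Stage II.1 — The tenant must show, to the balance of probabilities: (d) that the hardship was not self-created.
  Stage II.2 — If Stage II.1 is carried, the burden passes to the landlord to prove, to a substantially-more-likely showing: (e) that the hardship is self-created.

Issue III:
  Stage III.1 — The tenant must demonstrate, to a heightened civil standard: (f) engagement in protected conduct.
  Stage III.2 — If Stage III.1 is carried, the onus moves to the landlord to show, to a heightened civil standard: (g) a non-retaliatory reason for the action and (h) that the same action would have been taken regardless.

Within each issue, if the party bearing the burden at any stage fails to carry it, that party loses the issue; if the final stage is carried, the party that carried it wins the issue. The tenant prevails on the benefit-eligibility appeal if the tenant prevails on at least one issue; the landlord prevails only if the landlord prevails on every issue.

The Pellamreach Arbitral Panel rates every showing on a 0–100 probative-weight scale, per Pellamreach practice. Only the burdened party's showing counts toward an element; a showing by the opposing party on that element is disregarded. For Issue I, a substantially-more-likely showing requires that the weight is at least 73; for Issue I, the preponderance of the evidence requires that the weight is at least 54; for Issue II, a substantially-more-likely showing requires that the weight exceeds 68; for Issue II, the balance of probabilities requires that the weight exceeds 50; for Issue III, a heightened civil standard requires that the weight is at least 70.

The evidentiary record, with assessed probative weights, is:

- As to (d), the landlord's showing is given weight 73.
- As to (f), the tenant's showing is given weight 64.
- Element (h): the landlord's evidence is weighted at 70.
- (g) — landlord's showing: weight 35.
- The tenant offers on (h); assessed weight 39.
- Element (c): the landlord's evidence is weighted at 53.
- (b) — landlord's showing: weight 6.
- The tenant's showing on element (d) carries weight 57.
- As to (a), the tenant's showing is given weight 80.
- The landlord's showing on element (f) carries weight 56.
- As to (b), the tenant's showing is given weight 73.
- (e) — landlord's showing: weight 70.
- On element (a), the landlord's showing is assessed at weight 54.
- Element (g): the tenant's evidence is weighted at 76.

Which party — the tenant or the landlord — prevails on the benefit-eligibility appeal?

— Issue I —
At Stage I.1 the tenant must meet a substantially-more-likely showing (weight is at least 73): on (a) the weight is 80 (the landlord's 54 is given no effect), which does reach 73, so (a) meets the standard; on (b) the weight is 73 (the landlord's 6 is given no effect), ≥ 73, so (b) meets the standard.
  The tenant carries Stage I.1; the landlord now bears the burden.
At Stage I.2 the landlord must meet the preponderance of the evidence (weight is at least 54): on (c) the weight is 53, which does not reach 54, so (c) does not meet the standard.
  Stage I.2 not carried; the landlord fails its burden.
The tenant prevails on this issue.
— Issue II —
At Stage II.1 the tenant must meet the balance of probabilities (weight exceeds 50): on (d) the weight is 57 (the landlord's 73 is given no effect), > 50, so (d) meets the standard.
  The tenant carries Stage II.1; the landlord now bears the burden.
At Stage II.2 the landlord must meet a substantially-more-likely showing (weight exceeds 68): on (e) the weight is 70, which does exceed 68, so (e) meets the standard.
  All elements met at the final stage.
With every stage satisfied, the landlord prevails on this issue.
— Issue III —
At Stage III.1 the tenant must meet a heightened civil standard (weight is at least 70): on (f) the weight is 64 (the landlord's 56 is given no effect), which does not reach 70, so (f) does not meet the standard.
  Not every element is met, so the tenant fails to carry Stage III.1.
The landlord prevails on this issue.
Per-issue: Issue I → tenant; Issue II → landlord; Issue III → landlord. The tenant must prevail on at least one issue; overall, the tenant prevails.

tenant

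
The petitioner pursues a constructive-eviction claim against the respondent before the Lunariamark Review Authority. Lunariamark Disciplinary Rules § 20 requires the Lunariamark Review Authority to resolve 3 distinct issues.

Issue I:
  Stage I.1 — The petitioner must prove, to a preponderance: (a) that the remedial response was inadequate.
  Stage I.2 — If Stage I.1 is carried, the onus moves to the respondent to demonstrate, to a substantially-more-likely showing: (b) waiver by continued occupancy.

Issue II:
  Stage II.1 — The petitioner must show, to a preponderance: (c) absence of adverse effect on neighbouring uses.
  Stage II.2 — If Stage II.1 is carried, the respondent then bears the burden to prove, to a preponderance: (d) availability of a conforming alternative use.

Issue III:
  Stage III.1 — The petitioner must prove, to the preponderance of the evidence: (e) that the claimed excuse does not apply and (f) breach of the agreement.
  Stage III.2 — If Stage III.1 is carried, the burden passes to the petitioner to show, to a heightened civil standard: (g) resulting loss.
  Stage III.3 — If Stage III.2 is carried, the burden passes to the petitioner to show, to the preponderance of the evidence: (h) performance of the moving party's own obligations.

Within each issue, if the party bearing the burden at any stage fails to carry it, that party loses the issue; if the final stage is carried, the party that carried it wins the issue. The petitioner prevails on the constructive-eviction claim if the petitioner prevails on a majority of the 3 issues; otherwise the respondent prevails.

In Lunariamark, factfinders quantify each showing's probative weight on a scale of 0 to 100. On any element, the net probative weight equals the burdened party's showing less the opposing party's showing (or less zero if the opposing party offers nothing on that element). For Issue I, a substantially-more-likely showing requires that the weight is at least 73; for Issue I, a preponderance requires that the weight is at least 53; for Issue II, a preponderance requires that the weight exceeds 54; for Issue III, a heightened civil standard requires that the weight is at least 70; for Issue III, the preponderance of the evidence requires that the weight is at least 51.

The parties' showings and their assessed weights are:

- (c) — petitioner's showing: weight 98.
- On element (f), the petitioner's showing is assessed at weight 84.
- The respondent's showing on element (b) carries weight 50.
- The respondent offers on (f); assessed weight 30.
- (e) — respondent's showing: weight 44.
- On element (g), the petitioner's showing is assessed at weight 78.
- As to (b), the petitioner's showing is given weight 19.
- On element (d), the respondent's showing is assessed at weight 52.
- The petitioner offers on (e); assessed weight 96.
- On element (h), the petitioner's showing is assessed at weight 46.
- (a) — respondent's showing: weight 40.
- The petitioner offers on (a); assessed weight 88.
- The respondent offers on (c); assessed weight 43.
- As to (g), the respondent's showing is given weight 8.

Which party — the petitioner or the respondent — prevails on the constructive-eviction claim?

— Issue I —
At Stage I.1 the petitioner must meet a preponderance (weight is at least 53): on (a) the weight is 88 less the opposing 40 gives net 48, < 53, so (a) does not meet the standard.
  The petitioner does not carry Stage I.1.
The analysis ends at Stage I.1; the respondent prevails on this issue.
— Issue II —
Stage II.1 (petitioner, a preponderance, weight exceeds 54): (c) net 98−43=55 > 54 — meets.
  All elements met. The burden passes to the respondent.
Stage II.2 (respondent, a preponderance, weight exceeds 54): (d) 52 ≤ 54 — fails.
  Stage II.2 not carried; the respondent fails its burden.
So the petitioner prevails on this issue.
— Issue III —
Stage III.1 (petitioner, the preponderance of the evidence, weight is at least 51): (e) net 96−44=52 ≥ 51 — meets; (f) net 84−30=54 ≥ 51 — meets.
  Stage III.1 is satisfied; the petitioner continues to bear the burden.
Stage III.2 (petitioner, a heightened civil standard, weight is at least 70): (g) net 78−8=70 ≥ 70 — meets.
  Stage III.2 is satisfied; the petitioner continues to bear the burden.
Stage III.3 (petitioner, the preponderance of the evidence, weight is at least 51): (h) 46 < 51 — fails.
  Stage III.3 not carried; the petitioner fails its burden.
The respondent prevails on this issue.
Per-issue: Issue I → respondent; Issue II → petitioner; Issue III → respondent. The petitioner must prevail on a majority of issues; overall, the respondent prevails.

respondent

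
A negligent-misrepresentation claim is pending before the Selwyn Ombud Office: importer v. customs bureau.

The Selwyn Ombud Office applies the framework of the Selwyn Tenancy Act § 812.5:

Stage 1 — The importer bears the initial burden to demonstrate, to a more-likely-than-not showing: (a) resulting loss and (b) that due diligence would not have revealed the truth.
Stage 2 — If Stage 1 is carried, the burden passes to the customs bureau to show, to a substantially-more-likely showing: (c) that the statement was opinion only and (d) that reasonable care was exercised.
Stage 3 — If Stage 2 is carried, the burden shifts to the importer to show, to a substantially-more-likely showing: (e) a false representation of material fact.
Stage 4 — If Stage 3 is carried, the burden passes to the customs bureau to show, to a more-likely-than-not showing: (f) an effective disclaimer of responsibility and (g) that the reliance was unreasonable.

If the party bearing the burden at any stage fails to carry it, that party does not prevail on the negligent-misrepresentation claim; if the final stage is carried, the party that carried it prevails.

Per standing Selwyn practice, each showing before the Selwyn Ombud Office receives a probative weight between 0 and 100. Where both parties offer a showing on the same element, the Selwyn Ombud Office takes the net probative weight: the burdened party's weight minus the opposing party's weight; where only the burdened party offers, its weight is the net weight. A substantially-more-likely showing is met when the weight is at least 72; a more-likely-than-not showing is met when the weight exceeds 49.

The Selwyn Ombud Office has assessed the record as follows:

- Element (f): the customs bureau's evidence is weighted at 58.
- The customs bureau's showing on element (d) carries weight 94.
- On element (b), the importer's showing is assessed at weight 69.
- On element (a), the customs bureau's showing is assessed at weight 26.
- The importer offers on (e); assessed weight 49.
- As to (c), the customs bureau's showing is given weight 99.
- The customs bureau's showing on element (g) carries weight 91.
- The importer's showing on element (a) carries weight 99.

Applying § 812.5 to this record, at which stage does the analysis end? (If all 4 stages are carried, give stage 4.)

At Stage 1 the importer must meet a more-likely-than-not showing (weight exceeds 49): on (a) the weight is 99 less the opposing 26 gives net 73, which does exceed 49, so (a) meets the standard; on (b) the weight is 69, > 49, so (b) meets the standard.
  The importer carries Stage 1; the customs bureau now bears the burden.
At Stage 2 the customs bureau must meet a substantially-more-likely showing (weight is at least 72): on (c) the weight is 99, ≥ 72, so (c) meets the standard; on (d) the weight is 94, which does reach 72, so (d) meets the standard.
  All elements met. The burden passes to the importer.
At Stage 3 the importer must meet a substantially-more-likely showing (weight is at least 72): on (e) the weight is 49, which does not reach 72, so (e) does not meet the standard.
  Not every element is met, so the importer fails to carry Stage 3.
The customs bureau prevails.

stage 3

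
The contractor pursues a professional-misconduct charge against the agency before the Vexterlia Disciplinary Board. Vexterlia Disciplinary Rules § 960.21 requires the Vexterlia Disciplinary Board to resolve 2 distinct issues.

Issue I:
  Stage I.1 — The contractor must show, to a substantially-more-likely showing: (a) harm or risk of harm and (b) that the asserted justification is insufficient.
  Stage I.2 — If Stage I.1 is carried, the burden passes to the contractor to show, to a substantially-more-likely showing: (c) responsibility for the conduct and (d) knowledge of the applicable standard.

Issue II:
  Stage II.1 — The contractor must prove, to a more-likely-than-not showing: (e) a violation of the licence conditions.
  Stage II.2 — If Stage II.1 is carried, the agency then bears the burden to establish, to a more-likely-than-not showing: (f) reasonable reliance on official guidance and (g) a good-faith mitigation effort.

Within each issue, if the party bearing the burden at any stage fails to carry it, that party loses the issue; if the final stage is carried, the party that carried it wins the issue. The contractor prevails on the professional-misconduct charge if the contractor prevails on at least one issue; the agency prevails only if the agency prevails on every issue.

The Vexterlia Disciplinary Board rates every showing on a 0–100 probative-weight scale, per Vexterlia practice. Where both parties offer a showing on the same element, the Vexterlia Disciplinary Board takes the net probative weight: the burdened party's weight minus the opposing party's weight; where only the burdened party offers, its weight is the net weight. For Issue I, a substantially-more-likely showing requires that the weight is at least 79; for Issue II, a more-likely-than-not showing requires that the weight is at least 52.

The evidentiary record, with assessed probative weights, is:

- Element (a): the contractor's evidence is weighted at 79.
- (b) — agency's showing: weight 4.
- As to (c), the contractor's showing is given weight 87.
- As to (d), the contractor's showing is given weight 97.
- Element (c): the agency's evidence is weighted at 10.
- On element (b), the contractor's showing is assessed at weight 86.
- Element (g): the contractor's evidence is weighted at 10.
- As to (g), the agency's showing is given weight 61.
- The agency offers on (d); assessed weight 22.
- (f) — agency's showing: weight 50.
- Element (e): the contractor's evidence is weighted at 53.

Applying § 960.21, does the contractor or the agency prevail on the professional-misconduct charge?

— Issue I —
At Stage I.1 the contractor must meet a substantially-more-likely showing (weight is at least 79): on (a) the weight is 79, ≥ 79, so (a) meets the standard; on (b) the weight is 86 less the opposing 4 gives net 82, ≥ 79, so (b) meets the standard.
  Stage I.1 carried; the burden remains with the contractor.
At Stage I.2 the contractor must meet a substantially-more-likely showing (weight is at least 79): on (c) the weight is 87 less the opposing 10 gives net 77, which does not reach 79, so (c) does not meet the standard; on (d) the weight is 97 less the opposing 22 gives net 75, which does not reach 79, so (d) does not meet the standard.
  Not every element is met, so the contractor fails to carry Stage I.2.
The agency prevails on this issue.
— Issue II —
Stage II.1 (contractor, a more-likely-than-not showing, weight is at least 52): (e) 53 ≥ 52 — meets.
  Stage II.1 carried; the burden shifts to the agency.
Stage II.2 (agency, a more-likely-than-not showing, weight is at least 52): (f) 50 < 52 — fails; (g) net 61−10=51 < 52 — fails.
  Stage II.2 not carried; the agency fails its burden.
The analysis ends at Stage II.2; the contractor prevails on this issue.
Per-issue: Issue I → agency; Issue II → contractor. The contractor must prevail on at least one issue; overall, the contractor prevails.

contractor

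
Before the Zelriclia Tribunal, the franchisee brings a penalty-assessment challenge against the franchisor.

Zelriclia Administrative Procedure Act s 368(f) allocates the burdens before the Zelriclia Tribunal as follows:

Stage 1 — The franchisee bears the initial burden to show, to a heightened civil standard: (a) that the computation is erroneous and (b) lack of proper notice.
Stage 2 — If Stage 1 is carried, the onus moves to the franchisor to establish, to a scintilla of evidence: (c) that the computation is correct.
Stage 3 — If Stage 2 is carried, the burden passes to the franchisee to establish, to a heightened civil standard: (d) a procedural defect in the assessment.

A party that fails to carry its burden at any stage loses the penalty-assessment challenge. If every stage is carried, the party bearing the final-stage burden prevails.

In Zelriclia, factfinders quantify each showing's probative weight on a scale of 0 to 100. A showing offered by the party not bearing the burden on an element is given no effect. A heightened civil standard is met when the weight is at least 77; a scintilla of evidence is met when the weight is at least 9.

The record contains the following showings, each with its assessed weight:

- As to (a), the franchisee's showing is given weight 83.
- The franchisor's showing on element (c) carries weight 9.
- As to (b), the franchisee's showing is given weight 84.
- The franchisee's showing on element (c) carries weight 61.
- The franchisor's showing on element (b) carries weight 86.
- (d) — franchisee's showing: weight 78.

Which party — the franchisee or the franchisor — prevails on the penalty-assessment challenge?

At Stage 1 the franchisee must meet a heightened civil standard (weight is at least 77): on (a) the weight is 83, which does reach 77, so (a) meets the standard; on (b) the weight is 84 (the franchisor's 86 is given no effect), ≥ 77, so (b) meets the standard.
  Stage 1 is satisfied; the onus moves to the franchisor.
At Stage 2 the franchisor must meet a scintilla of evidence (weight is at least 9): on (c) the weight is 9 (the franchisee's 61 is given no effect), ≥ 9, so (c) meets the standard.
  All elements met. The burden passes to the franchisee.
At Stage 3 the franchisee must meet a heightened civil standard (weight is at least 77): on (d) the weight is 78, which does reach 77, so (d) meets the standard.
  All elements met at the final stage.
Every stage carried; the franchisee prevails.

franchisee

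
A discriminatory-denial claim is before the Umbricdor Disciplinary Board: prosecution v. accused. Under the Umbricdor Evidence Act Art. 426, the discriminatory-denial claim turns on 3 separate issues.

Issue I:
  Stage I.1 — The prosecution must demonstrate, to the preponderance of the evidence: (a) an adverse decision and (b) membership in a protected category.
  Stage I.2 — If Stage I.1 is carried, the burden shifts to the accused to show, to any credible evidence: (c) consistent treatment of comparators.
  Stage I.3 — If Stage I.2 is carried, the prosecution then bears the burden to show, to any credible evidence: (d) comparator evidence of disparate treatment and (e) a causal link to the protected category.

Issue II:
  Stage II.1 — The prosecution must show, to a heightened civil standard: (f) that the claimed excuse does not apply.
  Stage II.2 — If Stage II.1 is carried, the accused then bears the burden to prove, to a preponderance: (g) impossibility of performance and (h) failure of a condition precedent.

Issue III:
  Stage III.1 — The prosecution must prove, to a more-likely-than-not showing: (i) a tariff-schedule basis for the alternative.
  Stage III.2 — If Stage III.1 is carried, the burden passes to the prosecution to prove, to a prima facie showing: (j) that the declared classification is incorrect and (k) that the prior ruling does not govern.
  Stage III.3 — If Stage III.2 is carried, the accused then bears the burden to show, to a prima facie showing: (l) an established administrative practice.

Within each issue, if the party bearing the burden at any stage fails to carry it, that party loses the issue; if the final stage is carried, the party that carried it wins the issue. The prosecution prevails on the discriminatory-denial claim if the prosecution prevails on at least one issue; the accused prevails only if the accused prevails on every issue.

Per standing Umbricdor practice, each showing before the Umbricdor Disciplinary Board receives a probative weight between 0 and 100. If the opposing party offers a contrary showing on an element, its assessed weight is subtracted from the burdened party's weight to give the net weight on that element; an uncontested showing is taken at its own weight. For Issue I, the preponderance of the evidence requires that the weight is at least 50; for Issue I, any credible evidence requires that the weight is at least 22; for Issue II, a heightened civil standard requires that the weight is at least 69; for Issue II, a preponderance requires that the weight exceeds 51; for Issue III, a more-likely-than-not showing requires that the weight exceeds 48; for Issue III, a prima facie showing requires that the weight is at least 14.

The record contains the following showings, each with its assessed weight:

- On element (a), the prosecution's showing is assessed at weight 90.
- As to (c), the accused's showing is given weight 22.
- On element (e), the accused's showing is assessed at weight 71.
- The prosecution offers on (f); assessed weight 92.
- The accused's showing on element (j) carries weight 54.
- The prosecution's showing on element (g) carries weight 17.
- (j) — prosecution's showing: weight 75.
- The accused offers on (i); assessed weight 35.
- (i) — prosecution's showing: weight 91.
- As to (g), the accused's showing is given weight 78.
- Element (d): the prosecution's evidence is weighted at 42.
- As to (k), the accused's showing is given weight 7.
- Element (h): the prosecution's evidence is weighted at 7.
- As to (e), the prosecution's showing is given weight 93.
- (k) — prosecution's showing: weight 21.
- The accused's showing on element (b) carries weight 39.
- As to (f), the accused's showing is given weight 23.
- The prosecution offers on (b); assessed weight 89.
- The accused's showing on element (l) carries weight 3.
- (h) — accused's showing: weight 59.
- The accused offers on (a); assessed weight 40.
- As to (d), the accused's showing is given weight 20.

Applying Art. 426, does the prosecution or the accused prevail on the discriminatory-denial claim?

— Issue I —
At Stage I.1 the prosecution must meet the preponderance of the evidence (weight is at least 50): on (a) the weight is 90 less the opposing 40 gives net 50, ≥ 50, so (a) meets the standard; on (b) the weight is 89 less the opposing 39 gives net 50, ≥ 50, so (b) meets the standard.
  Stage I.1 carried; the burden shifts to the accused.
At Stage I.2 the accused must meet any credible evidence (weight is at least 22): on (c) the weight is 22, ≥ 22, so (c) meets the standard.
  All elements met. The burden passes to the prosecution.
At Stage I.3 the prosecution must meet any credible evidence (weight is at least 22): on (d) the weight is 42 less the opposing 20 gives net 22, which does reach 22, so (d) meets the standard; on (e) the weight is 93 less the opposing 71 gives net 22, ≥ 22, so (e) meets the standard.
  All elements met at the final stage.
All stages carried — the prosecution prevails on this issue.
— Issue II —
Stage II.1 — burden on prosecution; standard: a heightened civil standard (weight is at least 69).
    (f): 92 − 23 = 69 ≥ 69 [met]
  All elements met. The burden passes to the accused.
Stage II.2 — burden on accused; standard: a preponderance (weight exceeds 51).
    (g): 78 − 17 = 61 > 51 [met]
    (h): 59 − 7 = 52 > 51 [met]
  The accused carries the last stage.
Every stage carried; the accused prevails on this issue.
— Issue III —
Stage III.1 — burden on prosecution; standard: a more-likely-than-not showing (weight exceeds 48).
    (i): 91 − 35 = 56 > 48 [met]
  All elements met. The prosecution retains the burden for Stage III.2.
Stage III.2 — burden on prosecution; standard: a prima facie showing (weight is at least 14).
    (j): 75 − 54 = 21 ≥ 14 [met]
    (k): 21 − 7 = 14 ≥ 14 [met]
  All elements met. The burden passes to the accused.
Stage III.3 — burden on accused; standard: a prima facie showing (weight is at least 14).
    (l): 3 < 14 [not met]
  Stage III.3 not carried; the accused fails its burden.
The analysis ends at Stage III.3; the prosecution prevails on this issue.
Per-issue: Issue I → prosecution; Issue II → accused; Issue III → prosecution. The prosecution must prevail on at least one issue; overall, the prosecution prevails.

prosecution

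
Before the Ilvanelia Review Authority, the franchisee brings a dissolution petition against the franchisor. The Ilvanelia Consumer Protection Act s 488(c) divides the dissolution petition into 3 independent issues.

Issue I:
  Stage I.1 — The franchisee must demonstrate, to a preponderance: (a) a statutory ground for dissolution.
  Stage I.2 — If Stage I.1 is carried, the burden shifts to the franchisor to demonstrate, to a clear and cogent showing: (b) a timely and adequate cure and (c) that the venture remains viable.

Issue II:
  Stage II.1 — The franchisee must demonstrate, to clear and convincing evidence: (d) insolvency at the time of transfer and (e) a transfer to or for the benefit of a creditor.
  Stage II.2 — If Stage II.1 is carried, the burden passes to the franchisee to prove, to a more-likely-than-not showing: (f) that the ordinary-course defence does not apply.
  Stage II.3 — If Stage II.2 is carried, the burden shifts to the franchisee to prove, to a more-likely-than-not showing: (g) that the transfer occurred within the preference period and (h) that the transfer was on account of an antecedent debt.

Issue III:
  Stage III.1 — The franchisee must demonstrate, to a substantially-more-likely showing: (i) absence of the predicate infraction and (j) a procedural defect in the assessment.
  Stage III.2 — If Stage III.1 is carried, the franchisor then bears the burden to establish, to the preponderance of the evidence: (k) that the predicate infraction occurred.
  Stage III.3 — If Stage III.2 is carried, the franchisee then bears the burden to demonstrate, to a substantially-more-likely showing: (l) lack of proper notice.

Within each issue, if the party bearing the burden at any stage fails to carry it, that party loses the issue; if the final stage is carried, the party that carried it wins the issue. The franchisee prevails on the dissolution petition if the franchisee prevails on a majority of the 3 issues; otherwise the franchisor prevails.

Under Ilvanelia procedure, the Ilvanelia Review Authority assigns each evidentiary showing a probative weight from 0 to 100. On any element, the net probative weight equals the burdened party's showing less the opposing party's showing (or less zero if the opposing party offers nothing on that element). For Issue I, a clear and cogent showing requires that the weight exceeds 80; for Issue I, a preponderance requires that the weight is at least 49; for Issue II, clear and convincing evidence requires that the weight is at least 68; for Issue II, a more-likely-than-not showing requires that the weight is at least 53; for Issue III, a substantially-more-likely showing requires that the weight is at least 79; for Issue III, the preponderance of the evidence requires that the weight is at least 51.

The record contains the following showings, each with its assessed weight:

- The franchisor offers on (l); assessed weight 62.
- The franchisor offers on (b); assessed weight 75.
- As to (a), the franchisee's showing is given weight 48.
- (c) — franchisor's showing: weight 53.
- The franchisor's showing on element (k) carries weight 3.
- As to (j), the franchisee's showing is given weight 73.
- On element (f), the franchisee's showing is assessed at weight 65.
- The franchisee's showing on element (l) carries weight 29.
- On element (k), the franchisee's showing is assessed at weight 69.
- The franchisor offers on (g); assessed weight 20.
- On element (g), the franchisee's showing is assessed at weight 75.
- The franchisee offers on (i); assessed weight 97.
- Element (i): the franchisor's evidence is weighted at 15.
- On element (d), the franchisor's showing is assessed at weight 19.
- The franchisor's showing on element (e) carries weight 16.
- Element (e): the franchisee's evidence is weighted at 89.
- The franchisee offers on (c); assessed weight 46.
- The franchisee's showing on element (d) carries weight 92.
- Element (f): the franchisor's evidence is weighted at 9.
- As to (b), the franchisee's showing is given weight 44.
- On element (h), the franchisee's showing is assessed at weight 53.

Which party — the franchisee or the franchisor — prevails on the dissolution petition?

— Issue I —
Stage I.1 — burden on franchisee; standard: a preponderance (weight is at least 49).
    (a): 48 < 49 [not met]
  Not every element is met, so the franchisee fails to carry Stage I.1.
The franchisor prevails on this issue.
— Issue II —
At Stage II.1 the franchisee must meet clear and convincing evidence (weight is at least 68): on (d) the weight is 92 less the opposing 19 gives net 73, ≥ 68, so (d) meets the standard; on (e) the weight is 89 less the opposing 16 gives net 73, which does reach 68, so (e) meets the standard.
  Stage II.1 is satisfied; the franchisee continues to bear the burden.
At Stage II.2 the franchisee must meet a more-likely-than-not showing (weight is at least 53): on (f) the weight is 65 less the opposing 9 gives net 56, ≥ 53, so (f) meets the standard.
  Stage II.2 carried; the burden remains with the franchisee.
At Stage II.3 the franchisee must meet a more-likely-than-not showing (weight is at least 53): on (g) the weight is 75 less the opposing 20 gives net 55, which does reach 53, so (g) meets the standard; on (h) the weight is 53, which does reach 53, so (h) meets the standard.
  The franchisee carries the last stage.
With every stage satisfied, the franchisee prevails on this issue.
— Issue III —
Stage III.1 — burden on franchisee; standard: a substantially-more-likely showing (weight is at least 79).
    (i): 97 − 15 = 82 ≥ 79 [met]
    (j): 73 < 79 [not met]
  Stage III.1 not carried; the franchisee fails its burden.
The analysis ends at Stage III.1; the franchisor prevails on this issue.
Per-issue: Issue I → franchisor; Issue II → franchisee; Issue III → franchisor. The franchisee must prevail on a majority of issues; overall, the franchisor prevails.

franchisor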